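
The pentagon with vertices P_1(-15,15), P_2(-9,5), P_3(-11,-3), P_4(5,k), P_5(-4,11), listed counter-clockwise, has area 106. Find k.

Write out the shoelace sum; only the two edges meeting at P_4 involve k:
2·Area = [((-11)·k − 5·(-3)) + (5·11 − (-4)·k)] + 247
       = -7·k + 317 = 212
⇒ k = 15.

15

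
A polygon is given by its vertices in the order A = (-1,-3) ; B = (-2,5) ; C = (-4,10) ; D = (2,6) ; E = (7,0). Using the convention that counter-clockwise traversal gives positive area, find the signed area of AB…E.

-59

Apply Gauss's area formula: 2A = Σ (x_i·y_{i+1} − x_{i+1}·y_i), indices taken mod 5.
Cross-terms: -11, 0, -44, -42, -21  ⇒  Σ = -118
Signed area = Σ/2 = -59 (negative ⇒ clockwise traversal).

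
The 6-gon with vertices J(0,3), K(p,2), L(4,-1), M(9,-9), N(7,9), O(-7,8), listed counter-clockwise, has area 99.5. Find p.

2

The doubled signed area Σ (x_i y_{i+1} − x_{i+1} y_i) is linear in p.
With p=0 it equals 207; the coefficient of p is -4 (from the two edges through K).
So -4·p + 207 = 2·99.5 = 199 ⇒ p = 2.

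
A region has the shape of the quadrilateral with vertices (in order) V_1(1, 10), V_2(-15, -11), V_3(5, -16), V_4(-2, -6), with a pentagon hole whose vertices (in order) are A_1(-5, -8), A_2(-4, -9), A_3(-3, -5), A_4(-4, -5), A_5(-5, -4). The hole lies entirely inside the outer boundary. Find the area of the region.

Outer boundary:
Apply the shoelace formula: 2A = Σ (x_i·y_{i+1} − x_{i+1}·y_i), indices taken mod 4.
Σ = (139) + (295) + (-62) + (-14) = 358
Area = |Σ|/2 = 179.
Hole:
Σ = (13) + (-7) + (-5) + (-9) + (20) = 12
Area = |Σ|/2 = 6.
Net area = 179 − 6 = 173.

173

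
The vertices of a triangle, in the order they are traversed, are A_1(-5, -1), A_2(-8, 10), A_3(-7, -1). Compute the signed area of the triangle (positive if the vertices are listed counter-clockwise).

11

Apply Gauss's area formula: 2A = Σ (x_i·y_{i+1} − x_{i+1}·y_i), indices taken mod 3.
Σ = (-58) + (78) + (2) = 22
Signed area = Σ/2 = 11 (positive ⇒ counter-clockwise traversal).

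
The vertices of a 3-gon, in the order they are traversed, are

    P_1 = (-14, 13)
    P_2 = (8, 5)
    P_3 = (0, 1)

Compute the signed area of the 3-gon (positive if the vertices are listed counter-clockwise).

Apply Gauss's area formula: 2A = Σ (x_i·y_{i+1} − x_{i+1}·y_i), indices taken mod 3.
P_1→P_2: (-14)(5) − (8)(13) = -174
P_2→P_3: (8)(1) − (0)(5) = 8
P_3→P_1: (0)(13) − (-14)(1) = 14
Σ = -152
Signed area = Σ/2 = -76 (negative ⇒ clockwise traversal).

-76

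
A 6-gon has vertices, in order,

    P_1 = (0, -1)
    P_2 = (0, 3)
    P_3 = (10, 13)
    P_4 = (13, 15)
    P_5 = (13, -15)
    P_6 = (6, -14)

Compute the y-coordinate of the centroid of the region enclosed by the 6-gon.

Apply Gauss's area formula. First the cross-terms c_i = x_i·y_{i+1} − x_{i+1}·y_i:
  0, -30, -19, -390, -92, -6  ⇒  2A = -537, A = -268.5.
Then Σ (y_i + y_{i+1})·c_i = 1746, so ȳ = 1746 / (6·(-268.5)) = -194/179.

-194/179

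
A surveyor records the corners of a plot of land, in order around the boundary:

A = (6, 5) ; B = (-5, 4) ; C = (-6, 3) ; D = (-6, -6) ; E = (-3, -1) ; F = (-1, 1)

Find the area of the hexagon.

42.5

A→B: (6)(4) − (-5)(5) = 49
B→C: (-5)(3) − (-6)(4) = 9
C→D: (-6)(-6) − (-6)(3) = 54
D→E: (-6)(-1) − (-3)(-6) = -12
E→F: (-3)(1) − (-1)(-1) = -4
F→A: (-1)(5) − (6)(1) = -11
Σ = 85
Area = |Σ|/2 = 42.5.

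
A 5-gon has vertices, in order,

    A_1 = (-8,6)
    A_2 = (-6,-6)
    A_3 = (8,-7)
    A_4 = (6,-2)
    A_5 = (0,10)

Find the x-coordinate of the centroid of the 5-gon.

-76/85

Apply Gauss's area formula. First the cross-terms c_i = x_i·y_{i+1} − x_{i+1}·y_i:
  84, 90, 26, 60, 80  ⇒  2A = 340, A = 170.
Then Σ (x_i + x_{i+1})·c_i = -912, so x̄ = -912 / (6·170) = -76/85.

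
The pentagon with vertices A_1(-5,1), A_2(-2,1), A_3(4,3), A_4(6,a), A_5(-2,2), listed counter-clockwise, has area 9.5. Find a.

Write out the shoelace sum; only the two edges meeting at A_4 involve a:
2·Area = [(4·a − 6·3) + (6·2 − (-2)·a)] + -5
       = 6·a + -11 = 19
⇒ a = 5.

5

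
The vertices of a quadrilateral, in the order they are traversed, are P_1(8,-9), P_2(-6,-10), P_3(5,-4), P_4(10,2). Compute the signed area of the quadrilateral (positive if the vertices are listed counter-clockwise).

Apply the shoelace (surveyor's) formula: 2A = Σ (x_i·y_{i+1} − x_{i+1}·y_i), indices taken mod 4.
Cross-terms: -134, 74, 50, -106  ⇒  Σ = -116
Signed area = Σ/2 = -58 (negative ⇒ clockwise traversal).

-58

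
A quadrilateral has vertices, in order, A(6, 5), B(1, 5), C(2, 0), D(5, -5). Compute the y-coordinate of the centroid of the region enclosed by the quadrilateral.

Apply the shoelace formula. First the cross-terms c_i = x_i·y_{i+1} − x_{i+1}·y_i:
  25, -10, -10, 55  ⇒  2A = 60, A = 30.
Then Σ (y_i + y_{i+1})·c_i = 250, so ȳ = 250 / (6·30) = 25/18.

25/18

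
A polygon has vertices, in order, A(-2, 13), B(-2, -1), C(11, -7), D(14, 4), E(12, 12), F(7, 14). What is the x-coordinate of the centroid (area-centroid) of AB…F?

641/111

Apply the surveyor's formula. First the cross-terms c_i = x_i·y_{i+1} − x_{i+1}·y_i:
  28, 25, 142, 120, 84, 119  ⇒  2A = 518, A = 259.
Then Σ (x_i + x_{i+1})·c_i = 8974, so x̄ = 8974 / (6·259) = 641/111.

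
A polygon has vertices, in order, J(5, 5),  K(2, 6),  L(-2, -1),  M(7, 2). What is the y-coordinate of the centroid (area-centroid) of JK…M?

Apply Gauss's area formula. First the cross-terms c_i = x_i·y_{i+1} − x_{i+1}·y_i:
  20, 10, 3, 25  ⇒  2A = 58, A = 29.
Then Σ (y_i + y_{i+1})·c_i = 448, so ȳ = 448 / (6·29) = 224/87.

224/87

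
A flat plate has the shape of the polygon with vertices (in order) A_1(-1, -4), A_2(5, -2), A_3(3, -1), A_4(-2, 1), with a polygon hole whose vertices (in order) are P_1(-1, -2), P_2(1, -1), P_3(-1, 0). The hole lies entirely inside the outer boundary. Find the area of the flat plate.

14.5

Outer boundary:
Apply Gauss's area formula: 2A = Σ (x_i·y_{i+1} − x_{i+1}·y_i), indices taken mod 4.
A_1→A_2: (-1)(-2) − (5)(-4) = 22
A_2→A_3: (5)(-1) − (3)(-2) = 1
A_3→A_4: (3)(1) − (-2)(-1) = 1
A_4→A_1: (-2)(-4) − (-1)(1) = 9
Σ = 33
Area = |Σ|/2 = 16.5.
Hole:
Apply the shoelace formula: 2A = Σ (x_i·y_{i+1} − x_{i+1}·y_i), indices taken mod 3.
Cross-terms: 3, -1, 2  ⇒  Σ = 4
Area = |Σ|/2 = 2.
Net area = 16.5 − 2 = 14.5.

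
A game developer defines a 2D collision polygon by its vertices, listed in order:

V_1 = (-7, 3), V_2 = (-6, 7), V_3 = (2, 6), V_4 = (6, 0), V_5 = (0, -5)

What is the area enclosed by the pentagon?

V_1→V_2: (-7)(7) − (-6)(3) = -31
V_2→V_3: (-6)(6) − (2)(7) = -50
V_3→V_4: (2)(0) − (6)(6) = -36
V_4→V_5: (6)(-5) − (0)(0) = -30
V_5→V_1: (0)(3) − (-7)(-5) = -35
Σ = -182
Area = |Σ|/2 = 91.

91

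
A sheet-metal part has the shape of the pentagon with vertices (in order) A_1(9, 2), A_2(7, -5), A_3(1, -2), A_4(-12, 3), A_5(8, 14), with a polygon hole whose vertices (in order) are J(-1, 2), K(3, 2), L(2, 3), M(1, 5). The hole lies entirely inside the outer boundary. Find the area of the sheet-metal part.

190

Outer boundary:
Apply Gauss's area formula: 2A = Σ (x_i·y_{i+1} − x_{i+1}·y_i), indices taken mod 5.
Σ = (-59) + (-9) + (-21) + (-192) + (-110) = -391
Area = |Σ|/2 = 195.5.
Hole:
Apply the surveyor's formula: 2A = Σ (x_i·y_{i+1} − x_{i+1}·y_i), indices taken mod 4.
Cross-terms: -8, 5, 7, 7  ⇒  Σ = 11
Area = |Σ|/2 = 5.5.
Net area = 195.5 − 5.5 = 190.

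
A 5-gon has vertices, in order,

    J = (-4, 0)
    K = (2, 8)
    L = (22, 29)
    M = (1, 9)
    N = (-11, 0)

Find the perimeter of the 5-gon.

90

|JK| = √((6)² + (8)²) = √100 = 10
|KL| = √((20)² + (21)²) = √841 = 29
|LM| = √((-21)² + (-20)²) = √841 = 29
|MN| = √((-12)² + (-9)²) = √225 = 15
|NJ| = √((7)² + (0)²) = √49 = 7
Perimeter = 10 + 29 + 29 + 15 + 7 = 90.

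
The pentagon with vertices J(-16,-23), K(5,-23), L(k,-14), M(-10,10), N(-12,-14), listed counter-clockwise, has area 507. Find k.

The doubled signed area Σ (x_i y_{i+1} − x_{i+1} y_i) is linear in k.
With k=0 it equals 585; the coefficient of k is 33 (from the two edges through L).
So 33·k + 585 = 2·507 = 1014 ⇒ k = 13.

13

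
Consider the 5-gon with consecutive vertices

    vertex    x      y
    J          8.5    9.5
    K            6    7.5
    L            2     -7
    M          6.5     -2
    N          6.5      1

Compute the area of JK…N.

32

Cross-terms: 6.75, -57, 41.5, 19.5, 53.25  ⇒  Σ = 64
Area = |Σ|/2 = 32.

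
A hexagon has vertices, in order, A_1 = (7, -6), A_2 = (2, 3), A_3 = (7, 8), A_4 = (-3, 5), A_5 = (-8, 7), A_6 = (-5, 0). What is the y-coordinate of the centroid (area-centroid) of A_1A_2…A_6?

Apply Gauss's area formula. First the cross-terms c_i = x_i·y_{i+1} − x_{i+1}·y_i:
  33, -5, 59, 19, 35, 30  ⇒  2A = 171, A = 85.5.
Then Σ (y_i + y_{i+1})·c_i = 906, so ȳ = 906 / (6·85.5) = 302/171.

302/171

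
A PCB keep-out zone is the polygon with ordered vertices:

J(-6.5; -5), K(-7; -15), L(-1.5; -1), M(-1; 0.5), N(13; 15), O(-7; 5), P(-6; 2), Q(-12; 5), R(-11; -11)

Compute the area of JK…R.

Σ = (62.5) + (-15.5) + (-1.75) + (-21.5) + (170) + (16) + (-6) + (187) + (-16.5) = 374.25
Area = |Σ|/2 = 187.125.

187.125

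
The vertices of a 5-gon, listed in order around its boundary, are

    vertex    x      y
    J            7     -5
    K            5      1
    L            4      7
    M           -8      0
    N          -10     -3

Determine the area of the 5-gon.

107

Apply Gauss's area formula: 2A = Σ (x_i·y_{i+1} − x_{i+1}·y_i), indices taken mod 5.
Σ = (32) + (31) + (56) + (24) + (71) = 214
Area = |Σ|/2 = 107.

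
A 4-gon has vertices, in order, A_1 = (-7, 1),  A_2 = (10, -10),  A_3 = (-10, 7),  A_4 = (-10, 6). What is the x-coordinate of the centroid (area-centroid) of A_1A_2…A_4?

Apply the shoelace (surveyor's) formula. First the cross-terms c_i = x_i·y_{i+1} − x_{i+1}·y_i:
  60, -30, 10, 32  ⇒  2A = 72, A = 36.
Then Σ (x_i + x_{i+1})·c_i = -564, so x̄ = -564 / (6·36) = -47/18.

-47/18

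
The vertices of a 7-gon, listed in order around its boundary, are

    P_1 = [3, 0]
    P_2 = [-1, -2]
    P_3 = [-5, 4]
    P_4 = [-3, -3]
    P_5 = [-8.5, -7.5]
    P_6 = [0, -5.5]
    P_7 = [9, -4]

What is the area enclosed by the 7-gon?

Cross-terms: -6, -14, 27, -3, 46.75, 49.5, 12  ⇒  Σ = 112.25
Area = |Σ|/2 = 56.125.

56.125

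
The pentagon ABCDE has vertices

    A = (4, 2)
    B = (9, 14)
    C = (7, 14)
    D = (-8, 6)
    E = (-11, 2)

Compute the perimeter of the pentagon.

|AB| = √((5)² + (12)²) = √169 = 13
|BC| = √((-2)² + (0)²) = √4 = 2
|CD| = √((-15)² + (-8)²) = √289 = 17
|DE| = √((-3)² + (-4)²) = √25 = 5
|EA| = √((15)² + (0)²) = √225 = 15
Perimeter = 13 + 2 + 17 + 5 + 15 = 52.

52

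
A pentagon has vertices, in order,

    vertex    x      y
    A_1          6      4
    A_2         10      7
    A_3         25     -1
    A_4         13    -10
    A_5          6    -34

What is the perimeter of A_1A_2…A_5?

100

|A_1A_2| = √((4)² + (3)²) = √25 = 5
|A_2A_3| = √((15)² + (-8)²) = √289 = 17
|A_3A_4| = √((-12)² + (-9)²) = √225 = 15
|A_4A_5| = √((-7)² + (-24)²) = √625 = 25
|A_5A_1| = √((0)² + (38)²) = √1444 = 38
Perimeter = 5 + 17 + 15 + 25 + 38 = 100.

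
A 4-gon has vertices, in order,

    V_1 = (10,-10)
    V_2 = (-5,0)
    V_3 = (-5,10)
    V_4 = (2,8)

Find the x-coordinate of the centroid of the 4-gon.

Apply the surveyor's formula. First the cross-terms c_i = x_i·y_{i+1} − x_{i+1}·y_i:
  -50, -50, -60, -100  ⇒  2A = -260, A = -130.
Then Σ (x_i + x_{i+1})·c_i = -770, so x̄ = -770 / (6·(-130)) = 77/78.

77/78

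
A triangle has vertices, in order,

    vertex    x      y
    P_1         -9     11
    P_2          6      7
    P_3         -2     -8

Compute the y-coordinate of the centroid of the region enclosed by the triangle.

10/3

Apply the surveyor's formula. First the cross-terms c_i = x_i·y_{i+1} − x_{i+1}·y_i:
  -129, -34, -94  ⇒  2A = -257, A = -128.5.
Then Σ (y_i + y_{i+1})·c_i = -2570, so ȳ = -2570 / (6·(-128.5)) = 10/3.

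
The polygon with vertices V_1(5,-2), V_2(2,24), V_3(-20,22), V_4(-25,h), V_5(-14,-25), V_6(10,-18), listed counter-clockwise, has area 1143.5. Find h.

18

Write out the shoelace sum; only the two edges meeting at V_4 involve h:
2·Area = [((-20)·h − (-25)·22) + ((-25)·(-25) − (-14)·h)] + 1220
       = -6·h + 2395 = 2287
⇒ h = 18.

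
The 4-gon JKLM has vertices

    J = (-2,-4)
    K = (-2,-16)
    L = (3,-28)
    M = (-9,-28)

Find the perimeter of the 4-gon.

|JK| = √((0)² + (-12)²) = √144 = 12
|KL| = √((5)² + (-12)²) = √169 = 13
|LM| = √((-12)² + (0)²) = √144 = 12
|MJ| = √((7)² + (24)²) = √625 = 25
Perimeter = 12 + 13 + 12 + 25 = 62.

62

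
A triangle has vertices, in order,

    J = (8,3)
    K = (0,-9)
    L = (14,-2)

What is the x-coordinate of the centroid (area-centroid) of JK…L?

Apply the shoelace formula. First the cross-terms c_i = x_i·y_{i+1} − x_{i+1}·y_i:
  -72, 126, 58  ⇒  2A = 112, A = 56.
Then Σ (x_i + x_{i+1})·c_i = 2464, so x̄ = 2464 / (6·56) = 22/3.

22/3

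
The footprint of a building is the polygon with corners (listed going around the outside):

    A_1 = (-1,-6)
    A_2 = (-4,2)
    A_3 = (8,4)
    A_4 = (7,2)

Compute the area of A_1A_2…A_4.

55

Σ = (-26) + (-32) + (-12) + (-40) = -110
Area = |Σ|/2 = 55.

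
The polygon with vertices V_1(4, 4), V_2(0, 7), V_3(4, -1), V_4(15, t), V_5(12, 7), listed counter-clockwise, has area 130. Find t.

-15

Write out the shoelace sum; only the two edges meeting at V_4 involve t:
2·Area = [(4·t − 15·(-1)) + (15·7 − 12·t)] + 20
       = -8·t + 140 = 260
⇒ t = -15.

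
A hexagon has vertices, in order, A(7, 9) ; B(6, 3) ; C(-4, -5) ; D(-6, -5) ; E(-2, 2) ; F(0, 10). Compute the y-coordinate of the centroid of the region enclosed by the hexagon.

588/173

Apply the shoelace (surveyor's) formula. First the cross-terms c_i = x_i·y_{i+1} − x_{i+1}·y_i:
  -33, -18, -10, -22, -20, -70  ⇒  2A = -173, A = -86.5.
Then Σ (y_i + y_{i+1})·c_i = -1764, so ȳ = -1764 / (6·(-86.5)) = 588/173.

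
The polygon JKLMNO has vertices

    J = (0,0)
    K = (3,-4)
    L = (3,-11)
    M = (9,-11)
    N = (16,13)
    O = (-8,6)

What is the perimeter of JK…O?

|JK| = √((3)² + (-4)²) = √25 = 5
|KL| = √((0)² + (-7)²) = √49 = 7
|LM| = √((6)² + (0)²) = √36 = 6
|MN| = √((7)² + (24)²) = √625 = 25
|NO| = √((-24)² + (-7)²) = √625 = 25
|OJ| = √((8)² + (-6)²) = √100 = 10
Perimeter = 5 + 7 + 6 + 25 + 25 + 10 = 78.

78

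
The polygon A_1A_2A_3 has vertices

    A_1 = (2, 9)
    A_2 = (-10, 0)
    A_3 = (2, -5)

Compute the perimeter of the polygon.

42

|A_1A_2| = √((-12)² + (-9)²) = √225 = 15
|A_2A_3| = √((12)² + (-5)²) = √169 = 13
|A_3A_1| = √((0)² + (14)²) = √196 = 14
Perimeter = 15 + 13 + 14 = 42.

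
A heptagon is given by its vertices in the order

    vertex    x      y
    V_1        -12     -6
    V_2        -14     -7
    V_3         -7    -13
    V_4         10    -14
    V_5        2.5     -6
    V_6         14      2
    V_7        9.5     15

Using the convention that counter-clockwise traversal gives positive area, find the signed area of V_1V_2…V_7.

Σ = (0) + (133) + (228) + (-25) + (89) + (191) + (123) = 739
Signed area = Σ/2 = 369.5 (positive ⇒ counter-clockwise traversal).

369.5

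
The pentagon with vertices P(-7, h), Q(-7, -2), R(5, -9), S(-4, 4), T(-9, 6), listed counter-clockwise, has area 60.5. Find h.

Write out the shoelace sum; only the two edges meeting at P involve h:
2·Area = [((-9)·h − (-7)·6) + ((-7)·(-2) − (-7)·h)] + 69
       = -2·h + 125 = 121
⇒ h = 2.

2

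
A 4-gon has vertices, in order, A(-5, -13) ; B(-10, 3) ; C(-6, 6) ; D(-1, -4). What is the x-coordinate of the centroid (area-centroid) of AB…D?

Apply the shoelace (surveyor's) formula. First the cross-terms c_i = x_i·y_{i+1} − x_{i+1}·y_i:
  -145, -42, 30, -7  ⇒  2A = -164, A = -82.
Then Σ (x_i + x_{i+1})·c_i = 2679, so x̄ = 2679 / (6·(-82)) = -893/164.

-893/164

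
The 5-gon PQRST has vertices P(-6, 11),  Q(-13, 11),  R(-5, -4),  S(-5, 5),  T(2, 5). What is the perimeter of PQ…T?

50

|PQ| = √((-7)² + (0)²) = √49 = 7
|QR| = √((8)² + (-15)²) = √289 = 17
|RS| = √((0)² + (9)²) = √81 = 9
|ST| = √((7)² + (0)²) = √49 = 7
|TP| = √((-8)² + (6)²) = √100 = 10
Perimeter = 7 + 17 + 9 + 7 + 10 = 50.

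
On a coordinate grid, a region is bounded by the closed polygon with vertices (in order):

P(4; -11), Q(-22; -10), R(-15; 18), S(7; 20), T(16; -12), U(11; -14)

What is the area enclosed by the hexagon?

907.5

Σ = (-282) + (-546) + (-426) + (-404) + (-92) + (-65) = -1815
Area = |Σ|/2 = 907.5.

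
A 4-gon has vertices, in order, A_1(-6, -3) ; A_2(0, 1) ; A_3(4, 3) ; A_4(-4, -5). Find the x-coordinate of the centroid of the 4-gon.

-50/27

Apply the surveyor's formula. First the cross-terms c_i = x_i·y_{i+1} − x_{i+1}·y_i:
  -6, -4, -8, -18  ⇒  2A = -36, A = -18.
Then Σ (x_i + x_{i+1})·c_i = 200, so x̄ = 200 / (6·(-18)) = -50/27.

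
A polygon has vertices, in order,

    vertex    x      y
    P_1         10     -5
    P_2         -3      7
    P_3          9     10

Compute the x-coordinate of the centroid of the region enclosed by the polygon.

Apply Gauss's area formula. First the cross-terms c_i = x_i·y_{i+1} − x_{i+1}·y_i:
  55, -93, -145  ⇒  2A = -183, A = -91.5.
Then Σ (x_i + x_{i+1})·c_i = -2928, so x̄ = -2928 / (6·(-91.5)) = 16/3.

16/3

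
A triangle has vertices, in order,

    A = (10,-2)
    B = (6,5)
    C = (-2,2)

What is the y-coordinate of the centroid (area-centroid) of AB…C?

Apply Gauss's area formula. First the cross-terms c_i = x_i·y_{i+1} − x_{i+1}·y_i:
  62, 22, -16  ⇒  2A = 68, A = 34.
Then Σ (y_i + y_{i+1})·c_i = 340, so ȳ = 340 / (6·34) = 5/3.

5/3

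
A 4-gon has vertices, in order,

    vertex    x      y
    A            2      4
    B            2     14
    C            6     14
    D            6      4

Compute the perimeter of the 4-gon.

|AB| = √((0)² + (10)²) = √100 = 10
|BC| = √((4)² + (0)²) = √16 = 4
|CD| = √((0)² + (-10)²) = √100 = 10
|DA| = √((-4)² + (0)²) = √16 = 4
Perimeter = 10 + 4 + 10 + 4 = 28.

28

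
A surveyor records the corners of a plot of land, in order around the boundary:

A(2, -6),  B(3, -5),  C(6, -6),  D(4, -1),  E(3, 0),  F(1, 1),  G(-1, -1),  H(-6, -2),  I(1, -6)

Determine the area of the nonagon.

42

Σ = (8) + (12) + (18) + (3) + (3) + (0) + (-4) + (38) + (6) = 84
Area = |Σ|/2 = 42.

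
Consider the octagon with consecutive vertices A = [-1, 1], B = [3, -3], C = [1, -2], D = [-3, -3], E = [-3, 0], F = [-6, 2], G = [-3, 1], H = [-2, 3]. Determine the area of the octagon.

16.5

Apply the shoelace (surveyor's) formula: 2A = Σ (x_i·y_{i+1} − x_{i+1}·y_i), indices taken mod 8.
Σ = (0) + (-3) + (-9) + (-9) + (-6) + (0) + (-7) + (1) = -33
Area = |Σ|/2 = 16.5.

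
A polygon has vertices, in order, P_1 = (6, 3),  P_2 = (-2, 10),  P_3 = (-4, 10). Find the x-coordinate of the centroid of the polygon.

Apply the shoelace (surveyor's) formula. First the cross-terms c_i = x_i·y_{i+1} − x_{i+1}·y_i:
  66, 20, -72  ⇒  2A = 14, A = 7.
Then Σ (x_i + x_{i+1})·c_i = 0, so x̄ = 0 / (6·7) = 0.

0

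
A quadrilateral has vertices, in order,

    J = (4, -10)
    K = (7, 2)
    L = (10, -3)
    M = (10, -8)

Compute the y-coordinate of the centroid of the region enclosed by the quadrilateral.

-397/81

Apply Gauss's area formula. First the cross-terms c_i = x_i·y_{i+1} − x_{i+1}·y_i:
  78, -41, -50, -68  ⇒  2A = -81, A = -40.5.
Then Σ (y_i + y_{i+1})·c_i = 1191, so ȳ = 1191 / (6·(-40.5)) = -397/81.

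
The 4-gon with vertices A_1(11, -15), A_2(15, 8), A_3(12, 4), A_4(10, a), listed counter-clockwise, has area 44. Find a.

Write out the shoelace sum; only the two edges meeting at A_4 involve a:
2·Area = [(12·a − 10·4) + (10·(-15) − 11·a)] + 277
       = 1·a + 87 = 88
⇒ a = 1.

1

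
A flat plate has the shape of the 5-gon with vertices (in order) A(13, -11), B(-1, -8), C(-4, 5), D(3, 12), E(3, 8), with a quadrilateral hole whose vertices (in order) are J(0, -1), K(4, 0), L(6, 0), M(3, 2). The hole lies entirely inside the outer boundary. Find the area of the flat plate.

175.5

Outer boundary:
Apply the shoelace (surveyor's) formula: 2A = Σ (x_i·y_{i+1} − x_{i+1}·y_i), indices taken mod 5.
Cross-terms: -115, -37, -63, -12, -137  ⇒  Σ = -364
Area = |Σ|/2 = 182.
Hole:
Σ = (4) + (0) + (12) + (-3) = 13
Area = |Σ|/2 = 6.5.
Net area = 182 − 6.5 = 175.5.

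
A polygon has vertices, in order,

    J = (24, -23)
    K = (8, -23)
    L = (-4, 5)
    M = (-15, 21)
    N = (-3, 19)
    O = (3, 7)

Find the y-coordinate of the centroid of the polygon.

Apply the surveyor's formula. First the cross-terms c_i = x_i·y_{i+1} − x_{i+1}·y_i:
  -368, -52, -9, -222, -78, -237  ⇒  2A = -966, A = -483.
Then Σ (y_i + y_{i+1})·c_i = 10514, so ȳ = 10514 / (6·(-483)) = -751/207.

-751/207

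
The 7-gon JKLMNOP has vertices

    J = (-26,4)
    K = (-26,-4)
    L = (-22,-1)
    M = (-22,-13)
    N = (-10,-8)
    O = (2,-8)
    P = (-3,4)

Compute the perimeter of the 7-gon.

86

|JK| = √((0)² + (-8)²) = √64 = 8
|KL| = √((4)² + (3)²) = √25 = 5
|LM| = √((0)² + (-12)²) = √144 = 12
|MN| = √((12)² + (5)²) = √169 = 13
|NO| = √((12)² + (0)²) = √144 = 12
|OP| = √((-5)² + (12)²) = √169 = 13
|PJ| = √((-23)² + (0)²) = √529 = 23
Perimeter = 8 + 5 + 12 + 13 + 12 + 13 + 23 = 86.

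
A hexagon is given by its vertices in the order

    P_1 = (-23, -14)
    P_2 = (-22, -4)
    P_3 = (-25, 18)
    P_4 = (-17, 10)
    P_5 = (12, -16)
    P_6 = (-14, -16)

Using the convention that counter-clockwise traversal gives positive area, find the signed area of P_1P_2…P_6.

-546

Apply the shoelace (surveyor's) formula: 2A = Σ (x_i·y_{i+1} − x_{i+1}·y_i), indices taken mod 6.
P_1→P_2: (-23)(-4) − (-22)(-14) = -216
P_2→P_3: (-22)(18) − (-25)(-4) = -496
P_3→P_4: (-25)(10) − (-17)(18) = 56
P_4→P_5: (-17)(-16) − (12)(10) = 152
P_5→P_6: (12)(-16) − (-14)(-16) = -416
P_6→P_1: (-14)(-14) − (-23)(-16) = -172
Σ = -1092
Signed area = Σ/2 = -546 (negative ⇒ clockwise traversal).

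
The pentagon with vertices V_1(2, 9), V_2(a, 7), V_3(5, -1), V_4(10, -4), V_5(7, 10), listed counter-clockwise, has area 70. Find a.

Write out the shoelace sum; only the two edges meeting at V_2 involve a:
2·Area = [(2·7 − a·9) + (a·(-1) − 5·7)] + 161
       = -10·a + 140 = 140
⇒ a = 0.

0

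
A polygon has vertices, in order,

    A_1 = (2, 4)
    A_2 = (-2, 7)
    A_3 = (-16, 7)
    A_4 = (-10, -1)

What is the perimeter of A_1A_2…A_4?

|A_1A_2| = √((-4)² + (3)²) = √25 = 5
|A_2A_3| = √((-14)² + (0)²) = √196 = 14
|A_3A_4| = √((6)² + (-8)²) = √100 = 10
|A_4A_1| = √((12)² + (5)²) = √169 = 13
Perimeter = 5 + 14 + 10 + 13 = 42.

42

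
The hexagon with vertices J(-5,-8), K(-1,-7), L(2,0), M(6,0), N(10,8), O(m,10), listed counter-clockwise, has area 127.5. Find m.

The doubled signed area Σ (x_i y_{i+1} − x_{i+1} y_i) is linear in m.
With m=0 it equals 239; the coefficient of m is -16 (from the two edges through O).
So -16·m + 239 = 2·127.5 = 255 ⇒ m = -1.

-1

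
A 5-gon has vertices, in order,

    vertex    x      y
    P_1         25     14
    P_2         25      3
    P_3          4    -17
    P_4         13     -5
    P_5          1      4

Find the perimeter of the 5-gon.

96

|P_1P_2| = √((0)² + (-11)²) = √121 = 11
|P_2P_3| = √((-21)² + (-20)²) = √841 = 29
|P_3P_4| = √((9)² + (12)²) = √225 = 15
|P_4P_5| = √((-12)² + (9)²) = √225 = 15
|P_5P_1| = √((24)² + (10)²) = √676 = 26
Perimeter = 11 + 29 + 15 + 15 + 26 = 96.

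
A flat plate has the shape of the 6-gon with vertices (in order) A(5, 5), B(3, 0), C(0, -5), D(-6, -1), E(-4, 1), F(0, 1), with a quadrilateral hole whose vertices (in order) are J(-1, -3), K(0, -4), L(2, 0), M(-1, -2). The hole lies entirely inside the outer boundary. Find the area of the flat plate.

35

Outer boundary:
Cross-terms: -15, -15, -30, -10, -4, -5  ⇒  Σ = -79
Area = |Σ|/2 = 39.5.
Hole:
Apply the shoelace formula: 2A = Σ (x_i·y_{i+1} − x_{i+1}·y_i), indices taken mod 4.
Σ = (4) + (8) + (-4) + (1) = 9
Area = |Σ|/2 = 4.5.
Net area = 39.5 − 4.5 = 35.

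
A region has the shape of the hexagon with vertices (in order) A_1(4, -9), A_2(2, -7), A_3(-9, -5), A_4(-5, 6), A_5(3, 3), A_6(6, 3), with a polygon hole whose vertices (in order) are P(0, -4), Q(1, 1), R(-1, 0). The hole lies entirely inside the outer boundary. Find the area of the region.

Outer boundary:
A_1→A_2: (4)(-7) − (2)(-9) = -10
A_2→A_3: (2)(-5) − (-9)(-7) = -73
A_3→A_4: (-9)(6) − (-5)(-5) = -79
A_4→A_5: (-5)(3) − (3)(6) = -33
A_5→A_6: (3)(3) − (6)(3) = -9
A_6→A_1: (6)(-9) − (4)(3) = -66
Σ = -270
Area = |Σ|/2 = 135.
Hole:
Apply the surveyor's formula: 2A = Σ (x_i·y_{i+1} − x_{i+1}·y_i), indices taken mod 3.
Σ = (4) + (1) + (4) = 9
Area = |Σ|/2 = 4.5.
Net area = 135 − 4.5 = 130.5.

130.5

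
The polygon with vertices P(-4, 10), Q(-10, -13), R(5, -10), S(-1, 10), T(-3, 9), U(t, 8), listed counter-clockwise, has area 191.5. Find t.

The doubled signed area Σ (x_i y_{i+1} − x_{i+1} y_i) is linear in t.
With t=0 it equals 386; the coefficient of t is 1 (from the two edges through U).
So 1·t + 386 = 2·191.5 = 383 ⇒ t = -3.

-3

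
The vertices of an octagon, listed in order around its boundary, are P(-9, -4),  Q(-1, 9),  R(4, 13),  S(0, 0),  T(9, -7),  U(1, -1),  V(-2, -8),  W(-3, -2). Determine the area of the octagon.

Cross-terms: -85, -49, 0, 0, -2, -10, -20, -6  ⇒  Σ = -172
Area = |Σ|/2 = 86.

86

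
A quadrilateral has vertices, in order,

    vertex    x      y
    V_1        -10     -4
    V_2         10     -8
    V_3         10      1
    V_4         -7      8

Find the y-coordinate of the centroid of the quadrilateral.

-19/27

Apply the shoelace formula. First the cross-terms c_i = x_i·y_{i+1} − x_{i+1}·y_i:
  120, 90, 87, 108  ⇒  2A = 405, A = 202.5.
Then Σ (y_i + y_{i+1})·c_i = -855, so ȳ = -855 / (6·202.5) = -19/27.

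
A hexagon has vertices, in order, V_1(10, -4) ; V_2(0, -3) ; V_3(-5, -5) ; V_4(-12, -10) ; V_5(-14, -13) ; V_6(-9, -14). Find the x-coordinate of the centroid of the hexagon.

-88/27

Apply the shoelace (surveyor's) formula. First the cross-terms c_i = x_i·y_{i+1} − x_{i+1}·y_i:
  -30, -15, -10, 16, 79, 176  ⇒  2A = 216, A = 108.
Then Σ (x_i + x_{i+1})·c_i = -2112, so x̄ = -2112 / (6·108) = -88/27.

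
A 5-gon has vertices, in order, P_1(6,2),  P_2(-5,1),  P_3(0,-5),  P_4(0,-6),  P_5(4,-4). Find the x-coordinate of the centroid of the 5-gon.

307/291

Apply the surveyor's formula. First the cross-terms c_i = x_i·y_{i+1} − x_{i+1}·y_i:
  16, 25, 0, 24, 32  ⇒  2A = 97, A = 48.5.
Then Σ (x_i + x_{i+1})·c_i = 307, so x̄ = 307 / (6·48.5) = 307/291.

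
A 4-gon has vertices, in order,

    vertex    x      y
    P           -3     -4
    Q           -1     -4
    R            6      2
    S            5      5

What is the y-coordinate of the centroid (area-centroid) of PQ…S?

Apply the shoelace (surveyor's) formula. First the cross-terms c_i = x_i·y_{i+1} − x_{i+1}·y_i:
  8, 22, 20, -5  ⇒  2A = 45, A = 22.5.
Then Σ (y_i + y_{i+1})·c_i = 27, so ȳ = 27 / (6·22.5) = 0.2.

0.2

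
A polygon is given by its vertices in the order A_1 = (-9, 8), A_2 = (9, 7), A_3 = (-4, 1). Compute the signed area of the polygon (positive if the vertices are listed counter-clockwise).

Σ = (-135) + (37) + (-23) = -121
Signed area = Σ/2 = -60.5 (negative ⇒ clockwise traversal).

-60.5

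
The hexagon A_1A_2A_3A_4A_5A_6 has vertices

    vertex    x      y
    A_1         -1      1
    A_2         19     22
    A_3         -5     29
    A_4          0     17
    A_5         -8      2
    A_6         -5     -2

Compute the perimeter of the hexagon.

|A_1A_2| = √((20)² + (21)²) = √841 = 29
|A_2A_3| = √((-24)² + (7)²) = √625 = 25
|A_3A_4| = √((5)² + (-12)²) = √169 = 13
|A_4A_5| = √((-8)² + (-15)²) = √289 = 17
|A_5A_6| = √((3)² + (-4)²) = √25 = 5
|A_6A_1| = √((4)² + (3)²) = √25 = 5
Perimeter = 29 + 25 + 13 + 17 + 5 + 5 = 94.

94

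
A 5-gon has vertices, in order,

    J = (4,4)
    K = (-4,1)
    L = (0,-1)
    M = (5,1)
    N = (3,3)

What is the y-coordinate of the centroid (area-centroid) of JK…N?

148/123

Apply the shoelace (surveyor's) formula. First the cross-terms c_i = x_i·y_{i+1} − x_{i+1}·y_i:
  20, 4, 5, 12, 0  ⇒  2A = 41, A = 20.5.
Then Σ (y_i + y_{i+1})·c_i = 148, so ȳ = 148 / (6·20.5) = 148/123.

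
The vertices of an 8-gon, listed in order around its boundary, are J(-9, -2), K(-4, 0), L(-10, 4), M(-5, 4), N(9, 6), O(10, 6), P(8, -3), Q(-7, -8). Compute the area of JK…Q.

Σ = (-8) + (-16) + (-20) + (-66) + (-6) + (-78) + (-85) + (-58) = -337
Area = |Σ|/2 = 168.5.

168.5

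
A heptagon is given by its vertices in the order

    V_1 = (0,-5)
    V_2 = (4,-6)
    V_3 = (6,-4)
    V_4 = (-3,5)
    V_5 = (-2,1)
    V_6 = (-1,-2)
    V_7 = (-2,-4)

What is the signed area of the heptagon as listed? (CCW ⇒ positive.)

40

Σ = (20) + (20) + (18) + (7) + (5) + (0) + (10) = 80
Signed area = Σ/2 = 40 (positive ⇒ counter-clockwise traversal).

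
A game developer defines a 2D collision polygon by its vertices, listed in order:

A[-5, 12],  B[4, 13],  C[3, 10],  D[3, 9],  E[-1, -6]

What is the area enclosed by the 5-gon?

Σ = (-113) + (1) + (-3) + (-9) + (-42) = -166
Area = |Σ|/2 = 83.

83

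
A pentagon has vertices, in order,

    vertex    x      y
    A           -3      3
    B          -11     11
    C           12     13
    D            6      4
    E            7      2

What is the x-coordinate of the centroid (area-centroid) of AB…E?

Apply the surveyor's formula. First the cross-terms c_i = x_i·y_{i+1} − x_{i+1}·y_i:
  0, -275, -30, -16, 27  ⇒  2A = -294, A = -147.
Then Σ (x_i + x_{i+1})·c_i = -915, so x̄ = -915 / (6·(-147)) = 305/294.

305/294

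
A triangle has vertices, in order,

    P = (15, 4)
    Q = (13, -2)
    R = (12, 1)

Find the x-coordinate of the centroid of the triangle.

40/3

Apply the shoelace formula. First the cross-terms c_i = x_i·y_{i+1} − x_{i+1}·y_i:
  -82, 37, 33  ⇒  2A = -12, A = -6.
Then Σ (x_i + x_{i+1})·c_i = -480, so x̄ = -480 / (6·(-6)) = 40/3.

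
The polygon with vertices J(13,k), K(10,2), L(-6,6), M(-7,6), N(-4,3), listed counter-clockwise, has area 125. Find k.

-13

The doubled signed area Σ (x_i y_{i+1} − x_{i+1} y_i) is linear in k.
With k=0 it equals 68; the coefficient of k is -14 (from the two edges through J).
So -14·k + 68 = 2·125 = 250 ⇒ k = -13.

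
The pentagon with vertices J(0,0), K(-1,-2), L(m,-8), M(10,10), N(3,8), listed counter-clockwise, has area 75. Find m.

1

Write out the shoelace sum; only the two edges meeting at L involve m:
2·Area = [((-1)·(-8) − m·(-2)) + (m·10 − 10·(-8))] + 50
       = 12·m + 138 = 150
⇒ m = 1.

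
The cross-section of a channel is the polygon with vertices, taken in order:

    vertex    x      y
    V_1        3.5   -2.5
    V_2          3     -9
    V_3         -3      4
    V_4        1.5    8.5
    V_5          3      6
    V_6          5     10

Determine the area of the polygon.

Apply the shoelace formula: 2A = Σ (x_i·y_{i+1} − x_{i+1}·y_i), indices taken mod 6.
Cross-terms: -24, -15, -31.5, -16.5, 0, -47.5  ⇒  Σ = -134.5
Area = |Σ|/2 = 67.25.

67.25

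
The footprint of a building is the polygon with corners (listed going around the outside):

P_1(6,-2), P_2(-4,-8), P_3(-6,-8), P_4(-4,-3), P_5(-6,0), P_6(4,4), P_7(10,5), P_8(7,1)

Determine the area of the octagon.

Apply Gauss's area formula: 2A = Σ (x_i·y_{i+1} − x_{i+1}·y_i), indices taken mod 8.
Σ = (-56) + (-16) + (-14) + (-18) + (-24) + (-20) + (-25) + (-20) = -193
Area = |Σ|/2 = 96.5.

96.5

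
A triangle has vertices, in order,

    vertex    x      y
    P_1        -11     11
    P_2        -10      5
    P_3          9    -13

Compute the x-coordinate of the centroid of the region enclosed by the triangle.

-4

Apply Gauss's area formula. First the cross-terms c_i = x_i·y_{i+1} − x_{i+1}·y_i:
  55, 85, -44  ⇒  2A = 96, A = 48.
Then Σ (x_i + x_{i+1})·c_i = -1152, so x̄ = -1152 / (6·48) = -4.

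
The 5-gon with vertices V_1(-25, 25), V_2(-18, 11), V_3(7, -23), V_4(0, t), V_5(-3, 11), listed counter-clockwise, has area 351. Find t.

Write out the shoelace sum; only the two edges meeting at V_4 involve t:
2·Area = [(7·t − 0·(-23)) + (0·11 − (-3)·t)] + 712
       = 10·t + 712 = 702
⇒ t = -1.

-1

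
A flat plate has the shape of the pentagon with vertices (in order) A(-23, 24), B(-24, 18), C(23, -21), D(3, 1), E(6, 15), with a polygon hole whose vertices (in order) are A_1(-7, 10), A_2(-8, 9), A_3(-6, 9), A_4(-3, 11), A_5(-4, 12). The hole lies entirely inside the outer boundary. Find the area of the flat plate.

427

Outer boundary:
Apply the shoelace formula: 2A = Σ (x_i·y_{i+1} − x_{i+1}·y_i), indices taken mod 5.
A→B: (-23)(18) − (-24)(24) = 162
B→C: (-24)(-21) − (23)(18) = 90
C→D: (23)(1) − (3)(-21) = 86
D→E: (3)(15) − (6)(1) = 39
E→A: (6)(24) − (-23)(15) = 489
Σ = 866
Area = |Σ|/2 = 433.
Hole:
A_1→A_2: (-7)(9) − (-8)(10) = 17
A_2→A_3: (-8)(9) − (-6)(9) = -18
A_3→A_4: (-6)(11) − (-3)(9) = -39
A_4→A_5: (-3)(12) − (-4)(11) = 8
A_5→A_1: (-4)(10) − (-7)(12) = 44
Σ = 12
Area = |Σ|/2 = 6.
Net area = 433 − 6 = 427.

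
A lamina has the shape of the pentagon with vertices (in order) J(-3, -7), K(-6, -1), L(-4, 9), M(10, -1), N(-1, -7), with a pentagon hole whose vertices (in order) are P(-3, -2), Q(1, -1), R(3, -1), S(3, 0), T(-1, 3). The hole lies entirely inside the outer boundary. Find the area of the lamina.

Outer boundary:
Σ = (-39) + (-58) + (-86) + (-71) + (-14) = -268
Area = |Σ|/2 = 134.
Hole:
Apply the shoelace (surveyor's) formula: 2A = Σ (x_i·y_{i+1} − x_{i+1}·y_i), indices taken mod 5.
Σ = (5) + (2) + (3) + (9) + (11) = 30
Area = |Σ|/2 = 15.
Net area = 134 − 15 = 119.

119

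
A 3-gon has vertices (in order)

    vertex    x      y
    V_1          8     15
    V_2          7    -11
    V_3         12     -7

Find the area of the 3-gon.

63

Apply the surveyor's formula: 2A = Σ (x_i·y_{i+1} − x_{i+1}·y_i), indices taken mod 3.
V_1→V_2: (8)(-11) − (7)(15) = -193
V_2→V_3: (7)(-7) − (12)(-11) = 83
V_3→V_1: (12)(15) − (8)(-7) = 236
Σ = 126
Area = |Σ|/2 = 63.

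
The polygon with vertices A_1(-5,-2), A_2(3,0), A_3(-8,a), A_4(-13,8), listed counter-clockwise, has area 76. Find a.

Write out the shoelace sum; only the two edges meeting at A_3 involve a:
2·Area = [(3·a − (-8)·0) + ((-8)·8 − (-13)·a)] + 72
       = 16·a + 8 = 152
⇒ a = 9.

9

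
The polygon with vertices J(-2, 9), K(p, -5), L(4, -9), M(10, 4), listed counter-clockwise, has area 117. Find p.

0

Write out the shoelace sum; only the two edges meeting at K involve p:
2·Area = [((-2)·(-5) − p·9) + (p·(-9) − 4·(-5))] + 204
       = -18·p + 234 = 234
⇒ p = 0.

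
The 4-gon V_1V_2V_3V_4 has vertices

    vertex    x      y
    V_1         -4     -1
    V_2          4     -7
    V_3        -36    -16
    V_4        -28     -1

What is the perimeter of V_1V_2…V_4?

92

|V_1V_2| = √((8)² + (-6)²) = √100 = 10
|V_2V_3| = √((-40)² + (-9)²) = √1681 = 41
|V_3V_4| = √((8)² + (15)²) = √289 = 17
|V_4V_1| = √((24)² + (0)²) = √576 = 24
Perimeter = 10 + 41 + 17 + 24 = 92.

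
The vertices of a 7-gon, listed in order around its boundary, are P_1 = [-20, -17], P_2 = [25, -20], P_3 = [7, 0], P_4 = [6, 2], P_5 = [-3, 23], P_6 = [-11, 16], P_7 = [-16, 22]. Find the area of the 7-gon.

1027

Σ = (825) + (140) + (14) + (144) + (205) + (14) + (712) = 2054
Area = |Σ|/2 = 1027.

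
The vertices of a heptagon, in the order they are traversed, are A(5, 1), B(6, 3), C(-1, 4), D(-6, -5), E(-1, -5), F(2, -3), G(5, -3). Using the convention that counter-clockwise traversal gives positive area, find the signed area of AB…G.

66

Apply the surveyor's formula: 2A = Σ (x_i·y_{i+1} − x_{i+1}·y_i), indices taken mod 7.
Σ = (9) + (27) + (29) + (25) + (13) + (9) + (20) = 132
Signed area = Σ/2 = 66 (positive ⇒ counter-clockwise traversal).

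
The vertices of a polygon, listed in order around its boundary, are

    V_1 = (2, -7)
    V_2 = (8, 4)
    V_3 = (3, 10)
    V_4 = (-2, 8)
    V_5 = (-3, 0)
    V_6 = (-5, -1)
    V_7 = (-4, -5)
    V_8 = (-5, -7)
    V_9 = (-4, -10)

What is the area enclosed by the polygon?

Apply the shoelace formula: 2A = Σ (x_i·y_{i+1} − x_{i+1}·y_i), indices taken mod 9.
Cross-terms: 64, 68, 44, 24, 3, 21, 3, 22, 48  ⇒  Σ = 297
Area = |Σ|/2 = 148.5.

148.5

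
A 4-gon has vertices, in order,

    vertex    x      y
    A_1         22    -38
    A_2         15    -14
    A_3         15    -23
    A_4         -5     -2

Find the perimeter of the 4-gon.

|A_1A_2| = √((-7)² + (24)²) = √625 = 25
|A_2A_3| = √((0)² + (-9)²) = √81 = 9
|A_3A_4| = √((-20)² + (21)²) = √841 = 29
|A_4A_1| = √((27)² + (-36)²) = √2025 = 45
Perimeter = 25 + 9 + 29 + 45 = 108.

108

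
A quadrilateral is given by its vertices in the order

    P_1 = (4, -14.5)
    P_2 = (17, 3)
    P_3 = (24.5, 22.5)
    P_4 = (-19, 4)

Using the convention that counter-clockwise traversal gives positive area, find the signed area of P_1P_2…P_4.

676.25

Apply the shoelace (surveyor's) formula: 2A = Σ (x_i·y_{i+1} − x_{i+1}·y_i), indices taken mod 4.
Cross-terms: 258.5, 309, 525.5, 259.5  ⇒  Σ = 1352.5
Signed area = Σ/2 = 676.25 (positive ⇒ counter-clockwise traversal).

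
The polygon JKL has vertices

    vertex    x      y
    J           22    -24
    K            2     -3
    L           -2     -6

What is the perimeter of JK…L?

|JK| = √((-20)² + (21)²) = √841 = 29
|KL| = √((-4)² + (-3)²) = √25 = 5
|LJ| = √((24)² + (-18)²) = √900 = 30
Perimeter = 29 + 5 + 30 = 64.

64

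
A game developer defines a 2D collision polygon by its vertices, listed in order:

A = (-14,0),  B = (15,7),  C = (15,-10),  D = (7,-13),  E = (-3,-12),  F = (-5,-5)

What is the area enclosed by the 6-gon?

358

Cross-terms: -98, -255, -125, -123, -45, -70  ⇒  Σ = -716
Area = |Σ|/2 = 358.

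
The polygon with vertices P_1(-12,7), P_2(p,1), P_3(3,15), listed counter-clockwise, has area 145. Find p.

Write out the shoelace sum; only the two edges meeting at P_2 involve p:
2·Area = [((-12)·1 − p·7) + (p·15 − 3·1)] + 201
       = 8·p + 186 = 290
⇒ p = 13.

13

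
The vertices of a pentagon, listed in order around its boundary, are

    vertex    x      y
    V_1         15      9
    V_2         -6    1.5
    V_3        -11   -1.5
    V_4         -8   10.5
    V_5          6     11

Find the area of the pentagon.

V_1→V_2: (15)(1.5) − (-6)(9) = 76.5
V_2→V_3: (-6)(-1.5) − (-11)(1.5) = 25.5
V_3→V_4: (-11)(10.5) − (-8)(-1.5) = -127.5
V_4→V_5: (-8)(11) − (6)(10.5) = -151
V_5→V_1: (6)(9) − (15)(11) = -111
Σ = -287.5
Area = |Σ|/2 = 143.75.

143.75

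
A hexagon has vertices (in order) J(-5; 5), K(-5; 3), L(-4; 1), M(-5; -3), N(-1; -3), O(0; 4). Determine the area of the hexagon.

31

Apply Gauss's area formula: 2A = Σ (x_i·y_{i+1} − x_{i+1}·y_i), indices taken mod 6.
Cross-terms: 10, 7, 17, 12, -4, 20  ⇒  Σ = 62
Area = |Σ|/2 = 31.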